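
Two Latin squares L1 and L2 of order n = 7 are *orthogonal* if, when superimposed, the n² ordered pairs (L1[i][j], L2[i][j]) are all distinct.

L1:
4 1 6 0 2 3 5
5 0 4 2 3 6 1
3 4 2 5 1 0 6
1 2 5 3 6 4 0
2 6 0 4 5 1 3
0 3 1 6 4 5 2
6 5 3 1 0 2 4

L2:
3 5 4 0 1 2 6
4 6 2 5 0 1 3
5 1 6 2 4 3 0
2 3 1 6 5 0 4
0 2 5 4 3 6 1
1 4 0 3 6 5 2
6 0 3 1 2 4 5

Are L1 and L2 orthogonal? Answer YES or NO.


Form the n² = 49 superimposed pairs (L1[i][j], L2[i][j]), row by row (rows and columns indexed from 0):
row 0: (4,3) (1,5) (6,4) (0,0) (2,1) (3,2) (5,6)
row 1: (5,4) (0,6) (4,2) (2,5) (3,0) (6,1) (1,3)
row 2: (3,5) (4,1) (2,6) (5,2) (1,4) (0,3) (6,0)
row 3: (1,2) (2,3) (5,1) (3,6) (6,5) (4,0) (0,4)
row 4: (2,0) (6,2) (0,5) (4,4) (5,3) (1,6) (3,1)
row 5: (0,1) (3,4) (1,0) (6,3) (4,6) (5,5) (2,2)
row 6: (6,6) (5,0) (3,3) (1,1) (0,2) (2,4) (4,5)
Orthogonality requires all 49 pairs distinct.
Check by first coordinate: for each symbol s of L1, list the L2 entries in the n cells where L1 = s; they must all differ.
  L1 = 0: L2 entries (in reading order) 0, 6, 3, 4, 5, 1, 2 — all 7 distinct ✓
  L1 = 1: L2 entries (in reading order) 5, 3, 4, 2, 6, 0, 1 — all 7 distinct ✓
  L1 = 2: L2 entries (in reading order) 1, 5, 6, 3, 0, 2, 4 — all 7 distinct ✓
  L1 = 3: L2 entries (in reading order) 2, 0, 5, 6, 1, 4, 3 — all 7 distinct ✓
  L1 = 4: L2 entries (in reading order) 3, 2, 1, 0, 4, 6, 5 — all 7 distinct ✓
  L1 = 5: L2 entries (in reading order) 6, 4, 2, 1, 3, 5, 0 — all 7 distinct ✓
  L1 = 6: L2 entries (in reading order) 4, 1, 0, 5, 2, 3, 6 — all 7 distinct ✓
Every symbol of L1 meets every symbol of L2 exactly once, so all 49 pairs are distinct (49 of 49).
Conclusion: YES.

YES


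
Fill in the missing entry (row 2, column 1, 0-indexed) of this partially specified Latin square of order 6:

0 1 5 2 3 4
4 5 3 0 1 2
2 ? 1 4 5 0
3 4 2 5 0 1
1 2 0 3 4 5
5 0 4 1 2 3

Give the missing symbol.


Row 2 contains symbols [0, 1, 2, 4, 5] — missing [3].
Column 1 contains symbols [0, 1, 2, 4, 5] — missing [3].
The missing symbol must appear in both missing sets; intersection = [3].
Therefore the hidden value is 3.

Missing value = 3.


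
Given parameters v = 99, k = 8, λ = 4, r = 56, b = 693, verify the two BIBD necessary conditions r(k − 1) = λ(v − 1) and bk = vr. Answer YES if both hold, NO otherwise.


Condition (i): r(k − 1) = 56·7 = 392; λ(v − 1) = 4·98 = 392. Match? YES.
Condition (ii): bk = 693·8 = 5544; vr = 99·56 = 5544. Match? YES.
Both conditions hold? YES.

YES


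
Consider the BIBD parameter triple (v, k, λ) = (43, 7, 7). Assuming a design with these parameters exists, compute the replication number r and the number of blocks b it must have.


Any 2-(v, k, λ) BIBD satisfies two necessary conditions:
  (i)  Each point sits in r blocks, and counting incidences through any fixed point gives r(k − 1) = λ(v − 1), so r = λ(v − 1)/(k − 1).
  (ii) Total incidences bk = vr, so b = vr/k.
Step 1: r = λ(v − 1)/(k − 1) = 7·(43 − 1)/(7 − 1) = 7·42/6 = 294/6 = 49.
Step 2: b = vr/k = 43·49/7 = 2107/7 = 301.
Check integrality: r = 49 ∈ Z ✓, b = 301 ∈ Z ✓.
(These identities are necessary conditions: they determine r and b for any design with these parameters, but do not by themselves prove that one exists.)

r = 49, b = 301.


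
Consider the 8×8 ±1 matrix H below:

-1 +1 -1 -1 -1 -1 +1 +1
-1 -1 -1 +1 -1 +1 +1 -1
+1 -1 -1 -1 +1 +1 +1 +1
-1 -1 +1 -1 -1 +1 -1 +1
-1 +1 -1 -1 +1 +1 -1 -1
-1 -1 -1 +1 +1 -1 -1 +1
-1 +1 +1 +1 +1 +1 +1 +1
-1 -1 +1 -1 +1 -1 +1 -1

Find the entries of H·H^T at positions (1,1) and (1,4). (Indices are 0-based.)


Row 1 of H: [-1, -1, -1, 1, -1, 1, 1, -1].
Row 4 of H: [-1, 1, -1, -1, 1, 1, -1, -1].
(H·H^T)[1][1] = Σ_j H[1][j]·H[1][j] = (-1)² + (-1)² + (-1)² + (1)² + (-1)² + (1)² + (1)² + (-1)² = 1 + 1 + 1 + 1 + 1 + 1 + 1 + 1 = 8.
(H·H^T)[1][4] = Σ_j H[1][j]·H[4][j] = (-1)·(-1) + (-1)·(1) + (-1)·(-1) + (1)·(-1) + (-1)·(1) + (1)·(1) + (1)·(-1) + (-1)·(-1) = 1 + -1 + 1 + -1 + -1 + 1 + -1 + 1 = 0.
So rows 1 and 4 are orthogonal; the diagonal entry equals n = 8.

(1,1) entry = 8; (1,4) entry = 0.


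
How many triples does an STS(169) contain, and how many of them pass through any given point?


An STS(v) is a 2-(v, 3, 1) BIBD: block size k = 3, λ = 1.
Replication: r(k − 1) = λ(v − 1) ⇒ r·2 = 169 − 1 = 168 ⇒ r = 84.
Block count: bk = vr ⇒ b·3 = 169·84 = 14196 ⇒ b = 4732.

r = 84, b = 4732.


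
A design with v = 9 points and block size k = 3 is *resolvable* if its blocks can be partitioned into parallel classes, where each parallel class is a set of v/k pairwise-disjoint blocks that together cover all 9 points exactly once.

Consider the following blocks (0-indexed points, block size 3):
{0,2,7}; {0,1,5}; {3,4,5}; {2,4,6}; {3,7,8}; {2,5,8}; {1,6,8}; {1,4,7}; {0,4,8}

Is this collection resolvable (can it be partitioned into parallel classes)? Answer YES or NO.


v = 9, block size k = 3, number of blocks = 9.
For resolvability, blocks must partition into parallel classes of size v/k = 3.
Total blocks must therefore be a multiple of 3: 9 = 3·3 + 0 ⇒ divisible ✓.
Consider block {2,5,8}. The only other block(s) in the collection disjoint from it are {1,4,7} — just 1 block(s). Any parallel class containing {2,5,8} would need 2 other blocks each disjoint from it, so no parallel class of size 3 can contain {2,5,8}.
Since every block must belong to some parallel class in a resolution, the collection cannot be partitioned into parallel classes.
Resolvable? NO.

NO


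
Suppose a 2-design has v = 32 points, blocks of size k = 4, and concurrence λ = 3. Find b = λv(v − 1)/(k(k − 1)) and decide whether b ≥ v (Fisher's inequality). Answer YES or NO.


b = λv(v − 1)/(k(k − 1)) = 3·32·31/(4·3) = 2976/12 = 248.
Compare with v = 32: b ≥ v, so Fisher's inequality holds.

YES


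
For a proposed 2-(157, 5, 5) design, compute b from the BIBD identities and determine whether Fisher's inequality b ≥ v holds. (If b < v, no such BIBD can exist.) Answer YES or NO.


r = λ(v − 1)/(k − 1) = 5·156/4 = 195.
b = vr/k = 157·195/5 = 6123.
Fisher's inequality: b ≥ v ⇔ 6123 ≥ 157? YES.

YES


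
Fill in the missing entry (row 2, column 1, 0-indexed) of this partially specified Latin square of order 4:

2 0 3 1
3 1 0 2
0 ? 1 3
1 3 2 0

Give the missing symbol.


Row 2 contains symbols [0, 1, 3] — missing [2].
Column 1 contains symbols [0, 1, 3] — missing [2].
The missing symbol must appear in both missing sets; intersection = [2].
Therefore the hidden value is 2.

Missing value = 2.


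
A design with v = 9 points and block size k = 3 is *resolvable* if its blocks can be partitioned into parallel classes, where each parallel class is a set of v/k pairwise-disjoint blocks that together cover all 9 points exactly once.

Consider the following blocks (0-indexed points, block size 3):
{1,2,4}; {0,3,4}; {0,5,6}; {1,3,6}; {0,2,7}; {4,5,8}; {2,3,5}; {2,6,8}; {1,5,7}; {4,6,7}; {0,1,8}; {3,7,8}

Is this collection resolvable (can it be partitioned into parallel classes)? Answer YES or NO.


v = 9, block size k = 3, number of blocks = 12.
For resolvability, blocks must partition into parallel classes of size v/k = 3.
Total blocks must therefore be a multiple of 3: 12 = 3·4 + 0 ⇒ divisible ✓.
Greedy packing gives 4 candidate class(es). Each should be a full parallel class (size 3, covers all 9 points).
  Class 1 (3 blocks): {1,2,4}; {0,5,6}; {3,7,8}. Points covered: [0, 1, 2, 3, 4, 5, 6, 7, 8].
  Class 2 (3 blocks): {0,3,4}; {2,6,8}; {1,5,7}. Points covered: [0, 1, 2, 3, 4, 5, 6, 7, 8].
  Class 3 (3 blocks): {1,3,6}; {0,2,7}; {4,5,8}. Points covered: [0, 1, 2, 3, 4, 5, 6, 7, 8].
  Class 4 (3 blocks): {2,3,5}; {4,6,7}; {0,1,8}. Points covered: [0, 1, 2, 3, 4, 5, 6, 7, 8].
All classes full (size 3)? YES. All classes cover every point? YES.
Resolvable? YES.

YES


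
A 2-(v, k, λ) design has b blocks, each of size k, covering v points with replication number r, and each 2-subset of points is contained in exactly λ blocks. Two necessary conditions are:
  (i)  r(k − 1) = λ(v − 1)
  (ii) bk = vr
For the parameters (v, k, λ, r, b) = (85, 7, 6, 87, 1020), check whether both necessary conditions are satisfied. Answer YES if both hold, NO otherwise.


Condition (i): r(k − 1) = 87·6 = 522; λ(v − 1) = 6·84 = 504. Match? NO.
Condition (ii): bk = 1020·7 = 7140; vr = 85·87 = 7395. Match? NO.
Both conditions hold? NO.

NO


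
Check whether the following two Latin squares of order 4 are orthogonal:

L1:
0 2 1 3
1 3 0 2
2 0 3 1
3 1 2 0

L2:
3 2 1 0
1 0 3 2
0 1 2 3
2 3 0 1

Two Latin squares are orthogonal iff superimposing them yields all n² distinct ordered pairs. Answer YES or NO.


Form the n² = 16 superimposed pairs (L1[i][j], L2[i][j]), row by row (rows and columns indexed from 0):
row 0: (0,3) (2,2) (1,1) (3,0)
row 1: (1,1) (3,0) (0,3) (2,2)
row 2: (2,0) (0,1) (3,2) (1,3)
row 3: (3,2) (1,3) (2,0) (0,1)
Orthogonality requires all 16 pairs distinct.
But the pair (1,1) repeats: cell (0,2) has L1 = 1, L2 = 1, and cell (1,0) has L1 = 1, L2 = 1.
A repeated pair means some other pair never occurs (only 8 distinct pairs out of 16), so the squares are not orthogonal.
Conclusion: NO.

NO


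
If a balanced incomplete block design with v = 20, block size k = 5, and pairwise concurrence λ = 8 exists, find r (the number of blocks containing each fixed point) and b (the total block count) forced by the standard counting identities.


Any 2-(v, k, λ) BIBD satisfies two necessary conditions:
  (i)  Each point sits in r blocks, and counting incidences through any fixed point gives r(k − 1) = λ(v − 1), so r = λ(v − 1)/(k − 1).
  (ii) Total incidences bk = vr, so b = vr/k.
Step 1: r = λ(v − 1)/(k − 1) = 8·(20 − 1)/(5 − 1) = 8·19/4 = 152/4 = 38.
Step 2: b = vr/k = 20·38/5 = 760/5 = 152.
Check integrality: r = 38 ∈ Z ✓, b = 152 ∈ Z ✓.
(These identities are necessary conditions: they determine r and b for any design with these parameters, but do not by themselves prove that one exists.)

r = 38, b = 152.


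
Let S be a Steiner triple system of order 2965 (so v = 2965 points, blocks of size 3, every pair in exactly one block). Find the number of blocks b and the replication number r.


An STS(v) is a 2-(v, 3, 1) BIBD: block size k = 3, λ = 1.
Replication: r(k − 1) = λ(v − 1) ⇒ r·2 = 2965 − 1 = 2964 ⇒ r = 1482.
Block count: b = v(v − 1)/6 = 2965·2964/6 = 8788260/6 = 1464710.
(Check via bk = vr: 1464710·3 = 4394130 = 2965·1482 = 4394130 ✓.)

r = 1482, b = 1464710.


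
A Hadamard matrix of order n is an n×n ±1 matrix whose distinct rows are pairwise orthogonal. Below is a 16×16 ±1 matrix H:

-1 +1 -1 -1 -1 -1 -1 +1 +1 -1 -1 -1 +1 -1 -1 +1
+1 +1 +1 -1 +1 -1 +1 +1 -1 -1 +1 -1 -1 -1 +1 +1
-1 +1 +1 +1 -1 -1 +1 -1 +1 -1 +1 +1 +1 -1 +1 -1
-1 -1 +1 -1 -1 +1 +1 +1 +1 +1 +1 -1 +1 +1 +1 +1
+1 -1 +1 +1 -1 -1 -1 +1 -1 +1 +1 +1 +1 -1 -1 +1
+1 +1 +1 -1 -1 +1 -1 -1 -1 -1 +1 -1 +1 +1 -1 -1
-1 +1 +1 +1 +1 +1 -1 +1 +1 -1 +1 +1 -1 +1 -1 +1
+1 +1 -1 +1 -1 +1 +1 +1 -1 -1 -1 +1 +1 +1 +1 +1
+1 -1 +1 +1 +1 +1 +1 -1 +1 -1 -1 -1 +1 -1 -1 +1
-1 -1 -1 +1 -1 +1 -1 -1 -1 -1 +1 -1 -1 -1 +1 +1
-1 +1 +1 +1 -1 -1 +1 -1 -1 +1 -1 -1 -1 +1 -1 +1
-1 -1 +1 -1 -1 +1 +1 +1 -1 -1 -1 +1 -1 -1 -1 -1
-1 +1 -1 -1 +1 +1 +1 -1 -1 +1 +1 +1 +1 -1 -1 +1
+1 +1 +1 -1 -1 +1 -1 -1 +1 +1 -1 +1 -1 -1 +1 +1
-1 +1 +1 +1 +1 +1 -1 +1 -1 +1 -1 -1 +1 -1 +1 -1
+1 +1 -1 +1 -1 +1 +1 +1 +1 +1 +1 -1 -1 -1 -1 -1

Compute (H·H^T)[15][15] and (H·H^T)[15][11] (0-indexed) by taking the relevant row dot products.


Row 11 of H: [-1, -1, 1, -1, -1, 1, 1, 1, -1, -1, -1, 1, -1, -1, -1, -1].
Row 15 of H: [1, 1, -1, 1, -1, 1, 1, 1, 1, 1, 1, -1, -1, -1, -1, -1].
(H·H^T)[15][15] = Σ_j H[15][j]·H[15][j] = (1)² + (1)² + (-1)² + (1)² + (-1)² + (1)² + (1)² + (1)² + (1)² + (1)² + (1)² + (-1)² + (-1)² + (-1)² + (-1)² + (-1)² = 1 + 1 + 1 + 1 + 1 + 1 + 1 + 1 + 1 + 1 + 1 + 1 + 1 + 1 + 1 + 1 = 16.
(H·H^T)[15][11] = Σ_j H[15][j]·H[11][j] = (1)·(-1) + (1)·(-1) + (-1)·(1) + (1)·(-1) + (-1)·(-1) + (1)·(1) + (1)·(1) + (1)·(1) + (1)·(-1) + (1)·(-1) + (1)·(-1) + (-1)·(1) + (-1)·(-1) + (-1)·(-1) + (-1)·(-1) + (-1)·(-1) = -1 + -1 + -1 + -1 + 1 + 1 + 1 + 1 + -1 + -1 + -1 + -1 + 1 + 1 + 1 + 1 = 0.
So rows 15 and 11 are orthogonal; the diagonal entry equals n = 16.

(15,15) entry = 16; (15,11) entry = 0.


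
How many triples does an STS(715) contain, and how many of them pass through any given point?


An STS(v) is a 2-(v, 3, 1) BIBD: block size k = 3, λ = 1.
Replication: r(k − 1) = λ(v − 1) ⇒ r·2 = 715 − 1 = 714 ⇒ r = 357.
Block count: b = v(v − 1)/6 = 715·714/6 = 510510/6 = 85085.
(Check via bk = vr: 85085·3 = 255255 = 715·357 = 255255 ✓.)

r = 357, b = 85085.


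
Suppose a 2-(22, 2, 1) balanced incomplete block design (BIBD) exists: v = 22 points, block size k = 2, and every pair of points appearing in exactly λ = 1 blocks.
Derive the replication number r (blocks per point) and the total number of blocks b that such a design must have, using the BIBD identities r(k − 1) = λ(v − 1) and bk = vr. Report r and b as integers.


Any 2-(v, k, λ) BIBD satisfies two necessary conditions:
  (i)  Each point sits in r blocks, and counting incidences through any fixed point gives r(k − 1) = λ(v − 1), so r = λ(v − 1)/(k − 1).
  (ii) Total incidences bk = vr, so b = vr/k.
Step 1: r = λ(v − 1)/(k − 1) = 1·(22 − 1)/(2 − 1) = 1·21/1 = 21/1 = 21.
Step 2: b = vr/k = 22·21/2 = 462/2 = 231.
Check integrality: r = 21 ∈ Z ✓, b = 231 ∈ Z ✓.
(These identities are necessary conditions: they determine r and b for any design with these parameters, but do not by themselves prove that one exists.)

r = 21, b = 231.


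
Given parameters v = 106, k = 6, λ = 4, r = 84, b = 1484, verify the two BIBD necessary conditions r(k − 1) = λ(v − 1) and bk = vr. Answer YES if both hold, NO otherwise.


Condition (i): r(k − 1) = 84·5 = 420; λ(v − 1) = 4·105 = 420. Match? YES.
Condition (ii): bk = 1484·6 = 8904; vr = 106·84 = 8904. Match? YES.
Both conditions hold? YES.

YES


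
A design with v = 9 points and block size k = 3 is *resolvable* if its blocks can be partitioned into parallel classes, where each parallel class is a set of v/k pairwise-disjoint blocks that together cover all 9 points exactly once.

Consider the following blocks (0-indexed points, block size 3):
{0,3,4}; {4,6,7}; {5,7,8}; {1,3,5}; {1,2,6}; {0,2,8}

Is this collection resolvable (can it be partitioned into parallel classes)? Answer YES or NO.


v = 9, block size k = 3, number of blocks = 6.
For resolvability, blocks must partition into parallel classes of size v/k = 3.
Total blocks must therefore be a multiple of 3: 6 = 3·2 + 0 ⇒ divisible ✓.
Greedy packing gives 2 candidate class(es). Each should be a full parallel class (size 3, covers all 9 points).
  Class 1 (3 blocks): {0,3,4}; {5,7,8}; {1,2,6}. Points covered: [0, 1, 2, 3, 4, 5, 6, 7, 8].
  Class 2 (3 blocks): {4,6,7}; {1,3,5}; {0,2,8}. Points covered: [0, 1, 2, 3, 4, 5, 6, 7, 8].
All classes full (size 3)? YES. All classes cover every point? YES.
Resolvable? YES.

YES


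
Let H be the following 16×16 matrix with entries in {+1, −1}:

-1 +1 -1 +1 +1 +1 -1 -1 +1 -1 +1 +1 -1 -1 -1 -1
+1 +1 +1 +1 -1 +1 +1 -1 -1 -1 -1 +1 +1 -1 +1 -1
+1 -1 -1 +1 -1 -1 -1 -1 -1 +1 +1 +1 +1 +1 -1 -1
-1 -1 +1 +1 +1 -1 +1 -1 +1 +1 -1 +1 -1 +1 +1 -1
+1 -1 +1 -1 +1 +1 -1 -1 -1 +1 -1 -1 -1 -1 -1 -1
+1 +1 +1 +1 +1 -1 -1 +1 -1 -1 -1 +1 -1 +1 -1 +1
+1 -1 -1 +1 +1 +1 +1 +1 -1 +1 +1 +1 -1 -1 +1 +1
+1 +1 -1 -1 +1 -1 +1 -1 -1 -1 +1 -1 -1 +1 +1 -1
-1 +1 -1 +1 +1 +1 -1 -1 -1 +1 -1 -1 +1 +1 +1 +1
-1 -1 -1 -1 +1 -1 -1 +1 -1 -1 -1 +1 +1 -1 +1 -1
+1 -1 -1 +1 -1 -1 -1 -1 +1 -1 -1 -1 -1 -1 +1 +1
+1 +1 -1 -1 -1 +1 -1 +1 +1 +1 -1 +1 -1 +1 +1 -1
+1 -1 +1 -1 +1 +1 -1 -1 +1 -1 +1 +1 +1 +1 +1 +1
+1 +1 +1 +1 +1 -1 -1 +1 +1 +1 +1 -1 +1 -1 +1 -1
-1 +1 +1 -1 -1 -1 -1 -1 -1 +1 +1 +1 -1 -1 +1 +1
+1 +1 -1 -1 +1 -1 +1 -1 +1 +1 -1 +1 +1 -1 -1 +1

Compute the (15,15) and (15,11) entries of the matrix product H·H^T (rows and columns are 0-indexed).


Row 11 of H: [1, 1, -1, -1, -1, 1, -1, 1, 1, 1, -1, 1, -1, 1, 1, -1].
Row 15 of H: [1, 1, -1, -1, 1, -1, 1, -1, 1, 1, -1, 1, 1, -1, -1, 1].
(H·H^T)[15][15] = Σ_j H[15][j]·H[15][j] = (1)² + (1)² + (-1)² + (-1)² + (1)² + (-1)² + (1)² + (-1)² + (1)² + (1)² + (-1)² + (1)² + (1)² + (-1)² + (-1)² + (1)² = 1 + 1 + 1 + 1 + 1 + 1 + 1 + 1 + 1 + 1 + 1 + 1 + 1 + 1 + 1 + 1 = 16.
(H·H^T)[15][11] = Σ_j H[15][j]·H[11][j] = (1)·(1) + (1)·(1) + (-1)·(-1) + (-1)·(-1) + (1)·(-1) + (-1)·(1) + (1)·(-1) + (-1)·(1) + (1)·(1) + (1)·(1) + (-1)·(-1) + (1)·(1) + (1)·(-1) + (-1)·(1) + (-1)·(1) + (1)·(-1) = 1 + 1 + 1 + 1 + -1 + -1 + -1 + -1 + 1 + 1 + 1 + 1 + -1 + -1 + -1 + -1 = 0.
So rows 15 and 11 are orthogonal; the diagonal entry equals n = 16.

(15,15) entry = 16; (15,11) entry = 0.


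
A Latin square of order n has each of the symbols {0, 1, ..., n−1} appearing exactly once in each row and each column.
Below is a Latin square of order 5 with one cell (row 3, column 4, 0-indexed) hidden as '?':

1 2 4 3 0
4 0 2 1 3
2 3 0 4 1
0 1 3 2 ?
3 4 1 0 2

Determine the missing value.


Row 3 contains symbols [0, 1, 2, 3] — missing [4].
Column 4 contains symbols [0, 1, 2, 3] — missing [4].
The missing symbol must appear in both missing sets; intersection = [4].
Therefore the hidden value is 4.

Missing value = 4.


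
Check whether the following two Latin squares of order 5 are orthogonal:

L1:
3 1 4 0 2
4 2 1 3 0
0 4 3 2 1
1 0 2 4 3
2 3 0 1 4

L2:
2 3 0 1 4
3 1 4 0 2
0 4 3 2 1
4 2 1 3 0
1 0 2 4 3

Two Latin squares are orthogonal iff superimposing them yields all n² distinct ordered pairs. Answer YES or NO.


Form the n² = 25 superimposed pairs (L1[i][j], L2[i][j]), row by row (rows and columns indexed from 0):
row 0: (3,2) (1,3) (4,0) (0,1) (2,4)
row 1: (4,3) (2,1) (1,4) (3,0) (0,2)
row 2: (0,0) (4,4) (3,3) (2,2) (1,1)
row 3: (1,4) (0,2) (2,1) (4,3) (3,0)
row 4: (2,1) (3,0) (0,2) (1,4) (4,3)
Orthogonality requires all 25 pairs distinct.
But the pair (1,4) repeats: cell (1,2) has L1 = 1, L2 = 4, and cell (3,0) has L1 = 1, L2 = 4.
A repeated pair means some other pair never occurs (only 15 distinct pairs out of 25), so the squares are not orthogonal.
Conclusion: NO.

NO


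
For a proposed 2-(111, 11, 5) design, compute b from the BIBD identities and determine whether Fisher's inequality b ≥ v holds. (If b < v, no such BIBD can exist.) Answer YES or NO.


b = λv(v − 1)/(k(k − 1)) = 5·111·110/(11·10) = 61050/110 = 555.
Compare with v = 111: b ≥ v, so Fisher's inequality holds.

YES


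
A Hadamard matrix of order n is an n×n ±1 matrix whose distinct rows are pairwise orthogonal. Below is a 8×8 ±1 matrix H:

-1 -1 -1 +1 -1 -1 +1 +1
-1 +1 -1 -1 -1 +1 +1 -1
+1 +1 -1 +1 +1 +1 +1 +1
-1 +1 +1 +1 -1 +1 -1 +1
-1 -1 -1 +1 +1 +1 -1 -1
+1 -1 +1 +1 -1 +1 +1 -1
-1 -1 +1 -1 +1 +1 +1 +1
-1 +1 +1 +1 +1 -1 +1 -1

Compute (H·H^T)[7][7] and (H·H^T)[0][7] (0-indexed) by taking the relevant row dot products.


Row 0 of H: [-1, -1, -1, 1, -1, -1, 1, 1].
Row 7 of H: [-1, 1, 1, 1, 1, -1, 1, -1].
(H·H^T)[7][7] = Σ_j H[7][j]·H[7][j] = (-1)² + (1)² + (1)² + (1)² + (1)² + (-1)² + (1)² + (-1)² = 1 + 1 + 1 + 1 + 1 + 1 + 1 + 1 = 8.
(H·H^T)[0][7] = Σ_j H[0][j]·H[7][j] = (-1)·(-1) + (-1)·(1) + (-1)·(1) + (1)·(1) + (-1)·(1) + (-1)·(-1) + (1)·(1) + (1)·(-1) = 1 + -1 + -1 + 1 + -1 + 1 + 1 + -1 = 0.
So rows 0 and 7 are orthogonal; the diagonal entry equals n = 8.

(7,7) entry = 8; (0,7) entry = 0.


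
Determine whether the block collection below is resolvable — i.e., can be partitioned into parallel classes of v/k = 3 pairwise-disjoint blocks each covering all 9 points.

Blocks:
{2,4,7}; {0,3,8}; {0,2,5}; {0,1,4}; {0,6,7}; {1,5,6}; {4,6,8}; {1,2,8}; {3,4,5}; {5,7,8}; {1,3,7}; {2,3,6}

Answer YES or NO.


v = 9, block size k = 3, number of blocks = 12.
For resolvability, blocks must partition into parallel classes of size v/k = 3.
Total blocks must therefore be a multiple of 3: 12 = 3·4 + 0 ⇒ divisible ✓.
Greedy packing gives 4 candidate class(es). Each should be a full parallel class (size 3, covers all 9 points).
  Class 1 (3 blocks): {2,4,7}; {0,3,8}; {1,5,6}. Points covered: [0, 1, 2, 3, 4, 5, 6, 7, 8].
  Class 2 (3 blocks): {0,2,5}; {4,6,8}; {1,3,7}. Points covered: [0, 1, 2, 3, 4, 5, 6, 7, 8].
  Class 3 (3 blocks): {0,1,4}; {5,7,8}; {2,3,6}. Points covered: [0, 1, 2, 3, 4, 5, 6, 7, 8].
  Class 4 (3 blocks): {0,6,7}; {1,2,8}; {3,4,5}. Points covered: [0, 1, 2, 3, 4, 5, 6, 7, 8].
All classes full (size 3)? YES. All classes cover every point? YES.
Resolvable? YES.

YES


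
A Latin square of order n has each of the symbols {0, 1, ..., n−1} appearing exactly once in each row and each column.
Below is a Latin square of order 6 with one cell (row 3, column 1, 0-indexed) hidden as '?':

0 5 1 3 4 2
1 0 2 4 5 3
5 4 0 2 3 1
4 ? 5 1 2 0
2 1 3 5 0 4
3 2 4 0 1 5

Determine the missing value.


Row 3 contains symbols [0, 1, 2, 4, 5] — missing [3].
Column 1 contains symbols [0, 1, 2, 4, 5] — missing [3].
The missing symbol must appear in both missing sets; intersection = [3].
Therefore the hidden value is 3.

Missing value = 3.


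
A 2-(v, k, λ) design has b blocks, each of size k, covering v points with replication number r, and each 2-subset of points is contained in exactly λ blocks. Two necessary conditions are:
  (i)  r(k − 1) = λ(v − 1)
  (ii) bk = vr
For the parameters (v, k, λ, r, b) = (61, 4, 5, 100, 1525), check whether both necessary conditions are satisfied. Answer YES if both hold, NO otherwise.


Condition (i): r(k − 1) = 100·3 = 300; λ(v − 1) = 5·60 = 300. Match? YES.
Condition (ii): bk = 1525·4 = 6100; vr = 61·100 = 6100. Match? YES.
Both conditions hold? YES.

YES


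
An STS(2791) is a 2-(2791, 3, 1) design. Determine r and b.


An STS(v) is a 2-(v, 3, 1) BIBD: block size k = 3, λ = 1.
Replication: r(k − 1) = λ(v − 1) ⇒ r·2 = 2791 − 1 = 2790 ⇒ r = 1395.
Block count: b = v(v − 1)/6 = 2791·2790/6 = 7786890/6 = 1297815.

r = 1395, b = 1297815.


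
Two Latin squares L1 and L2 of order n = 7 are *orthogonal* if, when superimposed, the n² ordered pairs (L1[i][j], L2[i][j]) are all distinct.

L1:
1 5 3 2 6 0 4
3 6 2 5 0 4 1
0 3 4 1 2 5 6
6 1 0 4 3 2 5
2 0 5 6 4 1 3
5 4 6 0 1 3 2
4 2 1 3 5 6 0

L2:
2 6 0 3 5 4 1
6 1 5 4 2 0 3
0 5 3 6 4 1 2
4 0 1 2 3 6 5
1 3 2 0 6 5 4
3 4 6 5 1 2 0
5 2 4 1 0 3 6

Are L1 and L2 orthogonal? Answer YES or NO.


Form the n² = 49 superimposed pairs (L1[i][j], L2[i][j]), row by row (rows and columns indexed from 0):
row 0: (1,2) (5,6) (3,0) (2,3) (6,5) (0,4) (4,1)
row 1: (3,6) (6,1) (2,5) (5,4) (0,2) (4,0) (1,3)
row 2: (0,0) (3,5) (4,3) (1,6) (2,4) (5,1) (6,2)
row 3: (6,4) (1,0) (0,1) (4,2) (3,3) (2,6) (5,5)
row 4: (2,1) (0,3) (5,2) (6,0) (4,6) (1,5) (3,4)
row 5: (5,3) (4,4) (6,6) (0,5) (1,1) (3,2) (2,0)
row 6: (4,5) (2,2) (1,4) (3,1) (5,0) (6,3) (0,6)
Orthogonality requires all 49 pairs distinct.
Check by first coordinate: for each symbol s of L1, list the L2 entries in the n cells where L1 = s; they must all differ.
  L1 = 0: L2 entries (in reading order) 4, 2, 0, 1, 3, 5, 6 — all 7 distinct ✓
  L1 = 1: L2 entries (in reading order) 2, 3, 6, 0, 5, 1, 4 — all 7 distinct ✓
  L1 = 2: L2 entries (in reading order) 3, 5, 4, 6, 1, 0, 2 — all 7 distinct ✓
  L1 = 3: L2 entries (in reading order) 0, 6, 5, 3, 4, 2, 1 — all 7 distinct ✓
  L1 = 4: L2 entries (in reading order) 1, 0, 3, 2, 6, 4, 5 — all 7 distinct ✓
  L1 = 5: L2 entries (in reading order) 6, 4, 1, 5, 2, 3, 0 — all 7 distinct ✓
  L1 = 6: L2 entries (in reading order) 5, 1, 2, 4, 0, 6, 3 — all 7 distinct ✓
Every symbol of L1 meets every symbol of L2 exactly once, so all 49 pairs are distinct (49 of 49).
Conclusion: YES.

YES


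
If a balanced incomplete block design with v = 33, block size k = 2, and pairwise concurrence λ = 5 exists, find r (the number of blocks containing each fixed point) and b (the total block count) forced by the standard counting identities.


Any 2-(v, k, λ) BIBD satisfies two necessary conditions:
  (i)  Each point sits in r blocks, and counting incidences through any fixed point gives r(k − 1) = λ(v − 1), so r = λ(v − 1)/(k − 1).
  (ii) Total incidences bk = vr, so b = vr/k.
Step 1: r = λ(v − 1)/(k − 1) = 5·(33 − 1)/(2 − 1) = 5·32/1 = 160/1 = 160.
Step 2: b = vr/k = 33·160/2 = 5280/2 = 2640.
Check integrality: r = 160 ∈ Z ✓, b = 2640 ∈ Z ✓.
(These identities are necessary conditions: they determine r and b for any design with these parameters, but do not by themselves prove that one exists.)

r = 160, b = 2640.


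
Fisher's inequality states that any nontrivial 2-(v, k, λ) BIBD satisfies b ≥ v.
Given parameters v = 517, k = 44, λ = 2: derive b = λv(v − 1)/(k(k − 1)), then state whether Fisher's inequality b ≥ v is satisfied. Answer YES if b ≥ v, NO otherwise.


r = λ(v − 1)/(k − 1) = 2·516/43 = 24.
b = vr/k = 517·24/44 = 282.
Fisher's inequality: b ≥ v ⇔ 282 ≥ 517? NO.

NO


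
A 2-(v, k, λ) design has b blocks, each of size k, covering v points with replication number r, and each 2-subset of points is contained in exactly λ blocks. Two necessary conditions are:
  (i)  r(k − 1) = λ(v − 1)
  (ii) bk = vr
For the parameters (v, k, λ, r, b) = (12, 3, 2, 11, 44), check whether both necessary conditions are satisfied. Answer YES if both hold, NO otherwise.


Condition (i): r(k − 1) = 11·2 = 22; λ(v − 1) = 2·11 = 22. Match? YES.
Condition (ii): bk = 44·3 = 132; vr = 12·11 = 132. Match? YES.
Both conditions hold? YES.

YES


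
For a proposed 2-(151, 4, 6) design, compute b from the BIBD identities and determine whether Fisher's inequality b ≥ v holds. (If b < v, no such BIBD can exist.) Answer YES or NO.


b = λv(v − 1)/(k(k − 1)) = 6·151·150/(4·3) = 135900/12 = 11325.
Compare with v = 151: b ≥ v, so Fisher's inequality holds.

YES


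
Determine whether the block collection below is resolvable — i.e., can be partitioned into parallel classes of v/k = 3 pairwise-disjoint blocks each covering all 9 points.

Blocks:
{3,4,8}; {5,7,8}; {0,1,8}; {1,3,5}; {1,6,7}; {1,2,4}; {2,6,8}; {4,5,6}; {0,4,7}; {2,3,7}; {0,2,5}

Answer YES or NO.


v = 9, block size k = 3, number of blocks = 11.
For resolvability, blocks must partition into parallel classes of size v/k = 3.
Total blocks must therefore be a multiple of 3: 11 = 3·3 + 2 ⇒ not divisible ✗.
Resolvable? NO.

NO


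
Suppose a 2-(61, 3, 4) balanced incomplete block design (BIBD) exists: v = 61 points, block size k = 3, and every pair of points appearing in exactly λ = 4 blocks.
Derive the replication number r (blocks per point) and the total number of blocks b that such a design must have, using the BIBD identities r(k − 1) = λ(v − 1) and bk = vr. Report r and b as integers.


Any 2-(v, k, λ) BIBD satisfies two necessary conditions:
  (i)  Each point sits in r blocks, and counting incidences through any fixed point gives r(k − 1) = λ(v − 1), so r = λ(v − 1)/(k − 1).
  (ii) Total incidences bk = vr, so b = vr/k.
Step 1: r = λ(v − 1)/(k − 1) = 4·(61 − 1)/(3 − 1) = 4·60/2 = 240/2 = 120.
Step 2: b = vr/k = 61·120/3 = 7320/3 = 2440.
Check integrality: r = 120 ∈ Z ✓, b = 2440 ∈ Z ✓.
(These identities are necessary conditions: they determine r and b for any design with these parameters, but do not by themselves prove that one exists.)

r = 120, b = 2440.


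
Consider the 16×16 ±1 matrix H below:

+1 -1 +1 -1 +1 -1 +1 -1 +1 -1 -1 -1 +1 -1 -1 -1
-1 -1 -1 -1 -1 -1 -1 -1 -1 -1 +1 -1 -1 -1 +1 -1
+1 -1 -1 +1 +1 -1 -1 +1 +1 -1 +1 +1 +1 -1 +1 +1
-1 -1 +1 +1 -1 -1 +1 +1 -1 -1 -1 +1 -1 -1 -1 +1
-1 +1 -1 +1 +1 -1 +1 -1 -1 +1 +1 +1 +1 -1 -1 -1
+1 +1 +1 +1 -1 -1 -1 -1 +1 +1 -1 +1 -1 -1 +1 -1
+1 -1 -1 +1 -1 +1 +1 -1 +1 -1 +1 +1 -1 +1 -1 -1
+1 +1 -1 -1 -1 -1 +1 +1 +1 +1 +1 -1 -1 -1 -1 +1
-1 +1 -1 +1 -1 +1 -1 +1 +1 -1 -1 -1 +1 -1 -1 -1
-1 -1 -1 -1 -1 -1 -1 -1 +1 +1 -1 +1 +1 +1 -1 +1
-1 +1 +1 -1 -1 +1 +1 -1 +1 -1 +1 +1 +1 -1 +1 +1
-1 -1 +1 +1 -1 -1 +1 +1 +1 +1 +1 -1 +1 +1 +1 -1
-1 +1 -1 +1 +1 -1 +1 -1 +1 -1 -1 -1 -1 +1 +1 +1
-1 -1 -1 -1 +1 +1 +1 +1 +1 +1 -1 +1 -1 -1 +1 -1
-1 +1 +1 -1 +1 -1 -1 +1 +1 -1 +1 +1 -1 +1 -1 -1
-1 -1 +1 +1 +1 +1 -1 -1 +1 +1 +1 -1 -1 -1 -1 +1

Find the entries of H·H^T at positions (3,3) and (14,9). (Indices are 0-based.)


Row 3 of H: [-1, -1, 1, 1, -1, -1, 1, 1, -1, -1, -1, 1, -1, -1, -1, 1].
Row 9 of H: [-1, -1, -1, -1, -1, -1, -1, -1, 1, 1, -1, 1, 1, 1, -1, 1].
Row 14 of H: [-1, 1, 1, -1, 1, -1, -1, 1, 1, -1, 1, 1, -1, 1, -1, -1].
(H·H^T)[3][3] = Σ_j H[3][j]·H[3][j] = (-1)² + (-1)² + (1)² + (1)² + (-1)² + (-1)² + (1)² + (1)² + (-1)² + (-1)² + (-1)² + (1)² + (-1)² + (-1)² + (-1)² + (1)² = 1 + 1 + 1 + 1 + 1 + 1 + 1 + 1 + 1 + 1 + 1 + 1 + 1 + 1 + 1 + 1 = 16.
(H·H^T)[14][9] = Σ_j H[14][j]·H[9][j] = (-1)·(-1) + (1)·(-1) + (1)·(-1) + (-1)·(-1) + (1)·(-1) + (-1)·(-1) + (-1)·(-1) + (1)·(-1) + (1)·(1) + (-1)·(1) + (1)·(-1) + (1)·(1) + (-1)·(1) + (1)·(1) + (-1)·(-1) + (-1)·(1) = 1 + -1 + -1 + 1 + -1 + 1 + 1 + -1 + 1 + -1 + -1 + 1 + -1 + 1 + 1 + -1 = 0.
So rows 14 and 9 are orthogonal; the diagonal entry equals n = 16.

(3,3) entry = 16; (14,9) entry = 0.


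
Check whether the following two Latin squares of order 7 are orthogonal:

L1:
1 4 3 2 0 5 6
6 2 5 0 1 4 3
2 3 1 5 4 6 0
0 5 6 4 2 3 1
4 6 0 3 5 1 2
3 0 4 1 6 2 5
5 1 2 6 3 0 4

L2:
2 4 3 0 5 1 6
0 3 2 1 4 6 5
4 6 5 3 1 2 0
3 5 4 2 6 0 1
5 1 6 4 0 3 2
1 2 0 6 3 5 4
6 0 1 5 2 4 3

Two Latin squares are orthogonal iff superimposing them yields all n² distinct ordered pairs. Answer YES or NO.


Form the n² = 49 superimposed pairs (L1[i][j], L2[i][j]), row by row (rows and columns indexed from 0):
row 0: (1,2) (4,4) (3,3) (2,0) (0,5) (5,1) (6,6)
row 1: (6,0) (2,3) (5,2) (0,1) (1,4) (4,6) (3,5)
row 2: (2,4) (3,6) (1,5) (5,3) (4,1) (6,2) (0,0)
row 3: (0,3) (5,5) (6,4) (4,2) (2,6) (3,0) (1,1)
row 4: (4,5) (6,1) (0,6) (3,4) (5,0) (1,3) (2,2)
row 5: (3,1) (0,2) (4,0) (1,6) (6,3) (2,5) (5,4)
row 6: (5,6) (1,0) (2,1) (6,5) (3,2) (0,4) (4,3)
Orthogonality requires all 49 pairs distinct.
Check by first coordinate: for each symbol s of L1, list the L2 entries in the n cells where L1 = s; they must all differ.
  L1 = 0: L2 entries (in reading order) 5, 1, 0, 3, 6, 2, 4 — all 7 distinct ✓
  L1 = 1: L2 entries (in reading order) 2, 4, 5, 1, 3, 6, 0 — all 7 distinct ✓
  L1 = 2: L2 entries (in reading order) 0, 3, 4, 6, 2, 5, 1 — all 7 distinct ✓
  L1 = 3: L2 entries (in reading order) 3, 5, 6, 0, 4, 1, 2 — all 7 distinct ✓
  L1 = 4: L2 entries (in reading order) 4, 6, 1, 2, 5, 0, 3 — all 7 distinct ✓
  L1 = 5: L2 entries (in reading order) 1, 2, 3, 5, 0, 4, 6 — all 7 distinct ✓
  L1 = 6: L2 entries (in reading order) 6, 0, 2, 4, 1, 3, 5 — all 7 distinct ✓
Every symbol of L1 meets every symbol of L2 exactly once, so all 49 pairs are distinct (49 of 49).
Conclusion: YES.

YES


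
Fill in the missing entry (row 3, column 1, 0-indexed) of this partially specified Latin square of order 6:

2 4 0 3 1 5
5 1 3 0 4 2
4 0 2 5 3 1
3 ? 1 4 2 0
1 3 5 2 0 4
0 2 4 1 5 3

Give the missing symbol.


Row 3 contains symbols [0, 1, 2, 3, 4] — missing [5].
Column 1 contains symbols [0, 1, 2, 3, 4] — missing [5].
The missing symbol must appear in both missing sets; intersection = [5].
Therefore the hidden value is 5.

Missing value = 5.


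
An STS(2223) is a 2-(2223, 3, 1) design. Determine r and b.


An STS(v) is a 2-(v, 3, 1) BIBD: block size k = 3, λ = 1.
Replication: r(k − 1) = λ(v − 1) ⇒ r·2 = 2223 − 1 = 2222 ⇒ r = 1111.
Block count: bk = vr ⇒ b·3 = 2223·1111 = 2469753 ⇒ b = 823251.

r = 1111, b = 823251.


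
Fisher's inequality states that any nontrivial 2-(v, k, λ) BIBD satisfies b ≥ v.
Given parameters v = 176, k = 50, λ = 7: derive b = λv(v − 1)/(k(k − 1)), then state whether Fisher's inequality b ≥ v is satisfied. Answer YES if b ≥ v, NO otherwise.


b = λv(v − 1)/(k(k − 1)) = 7·176·175/(50·49) = 215600/2450 = 88.
Compare with v = 176: b < v, so Fisher's inequality fails.

NO


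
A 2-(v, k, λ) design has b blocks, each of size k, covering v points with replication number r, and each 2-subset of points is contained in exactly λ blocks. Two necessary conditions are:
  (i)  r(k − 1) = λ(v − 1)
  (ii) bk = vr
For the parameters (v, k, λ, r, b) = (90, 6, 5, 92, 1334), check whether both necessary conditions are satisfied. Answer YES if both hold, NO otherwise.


Condition (i): r(k − 1) = 92·5 = 460; λ(v − 1) = 5·89 = 445. Match? NO.
Condition (ii): bk = 1334·6 = 8004; vr = 90·92 = 8280. Match? NO.
Both conditions hold? NO.

NO


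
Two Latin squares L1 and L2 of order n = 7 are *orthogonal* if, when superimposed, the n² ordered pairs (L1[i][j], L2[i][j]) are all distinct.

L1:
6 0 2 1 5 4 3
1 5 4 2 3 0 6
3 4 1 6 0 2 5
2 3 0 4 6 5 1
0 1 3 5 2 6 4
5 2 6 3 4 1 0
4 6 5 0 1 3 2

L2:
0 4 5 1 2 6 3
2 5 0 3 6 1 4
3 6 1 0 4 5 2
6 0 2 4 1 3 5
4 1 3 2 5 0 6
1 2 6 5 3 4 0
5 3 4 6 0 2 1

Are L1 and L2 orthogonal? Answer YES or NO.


Form the n² = 49 superimposed pairs (L1[i][j], L2[i][j]), row by row (rows and columns indexed from 0):
row 0: (6,0) (0,4) (2,5) (1,1) (5,2) (4,6) (3,3)
row 1: (1,2) (5,5) (4,0) (2,3) (3,6) (0,1) (6,4)
row 2: (3,3) (4,6) (1,1) (6,0) (0,4) (2,5) (5,2)
row 3: (2,6) (3,0) (0,2) (4,4) (6,1) (5,3) (1,5)
row 4: (0,4) (1,1) (3,3) (5,2) (2,5) (6,0) (4,6)
row 5: (5,1) (2,2) (6,6) (3,5) (4,3) (1,4) (0,0)
row 6: (4,5) (6,3) (5,4) (0,6) (1,0) (3,2) (2,1)
Orthogonality requires all 49 pairs distinct.
But the pair (3,3) repeats: cell (0,6) has L1 = 3, L2 = 3, and cell (2,0) has L1 = 3, L2 = 3.
A repeated pair means some other pair never occurs (only 35 distinct pairs out of 49), so the squares are not orthogonal.
Conclusion: NO.

NO


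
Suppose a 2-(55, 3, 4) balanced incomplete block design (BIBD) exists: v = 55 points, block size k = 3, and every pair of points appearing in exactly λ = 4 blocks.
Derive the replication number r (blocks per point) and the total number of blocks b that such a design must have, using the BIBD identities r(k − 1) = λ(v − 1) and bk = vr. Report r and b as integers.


Any 2-(v, k, λ) BIBD satisfies two necessary conditions:
  (i)  Each point sits in r blocks, and counting incidences through any fixed point gives r(k − 1) = λ(v − 1), so r = λ(v − 1)/(k − 1).
  (ii) Total incidences bk = vr, so b = vr/k.
Step 1: r = λ(v − 1)/(k − 1) = 4·(55 − 1)/(3 − 1) = 4·54/2 = 216/2 = 108.
Step 2: b = vr/k = 55·108/3 = 5940/3 = 1980.
Check integrality: r = 108 ∈ Z ✓, b = 1980 ∈ Z ✓.
(These identities are necessary conditions: they determine r and b for any design with these parameters, but do not by themselves prove that one exists.)

r = 108, b = 1980.


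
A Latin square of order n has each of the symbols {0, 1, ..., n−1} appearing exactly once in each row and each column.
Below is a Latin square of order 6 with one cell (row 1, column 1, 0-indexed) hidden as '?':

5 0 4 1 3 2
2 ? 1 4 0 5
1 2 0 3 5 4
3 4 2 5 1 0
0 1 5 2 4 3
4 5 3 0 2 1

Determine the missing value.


Row 1 contains symbols [0, 1, 2, 4, 5] — missing [3].
Column 1 contains symbols [0, 1, 2, 4, 5] — missing [3].
The missing symbol must appear in both missing sets; intersection = [3].
Therefore the hidden value is 3.

Missing value = 3.


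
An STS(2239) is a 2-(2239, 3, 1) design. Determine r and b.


An STS(v) is a 2-(v, 3, 1) BIBD: block size k = 3, λ = 1.
Replication: r(k − 1) = λ(v − 1) ⇒ r·2 = 2239 − 1 = 2238 ⇒ r = 1119.
Block count: bk = vr ⇒ b·3 = 2239·1119 = 2505441 ⇒ b = 835147.
(Check via b = v(v − 1)/6 = 2239·2238/6 = 5010882/6 = 835147.)

r = 1119, b = 835147.


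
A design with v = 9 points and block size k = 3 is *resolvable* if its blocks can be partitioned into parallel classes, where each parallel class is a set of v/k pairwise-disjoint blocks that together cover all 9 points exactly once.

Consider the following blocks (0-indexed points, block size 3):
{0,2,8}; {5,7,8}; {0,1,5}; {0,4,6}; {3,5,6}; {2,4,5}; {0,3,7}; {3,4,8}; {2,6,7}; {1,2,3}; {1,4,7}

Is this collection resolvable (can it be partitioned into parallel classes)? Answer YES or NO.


v = 9, block size k = 3, number of blocks = 11.
For resolvability, blocks must partition into parallel classes of size v/k = 3.
Total blocks must therefore be a multiple of 3: 11 = 3·3 + 2 ⇒ not divisible ✗.
Resolvable? NO.

NO


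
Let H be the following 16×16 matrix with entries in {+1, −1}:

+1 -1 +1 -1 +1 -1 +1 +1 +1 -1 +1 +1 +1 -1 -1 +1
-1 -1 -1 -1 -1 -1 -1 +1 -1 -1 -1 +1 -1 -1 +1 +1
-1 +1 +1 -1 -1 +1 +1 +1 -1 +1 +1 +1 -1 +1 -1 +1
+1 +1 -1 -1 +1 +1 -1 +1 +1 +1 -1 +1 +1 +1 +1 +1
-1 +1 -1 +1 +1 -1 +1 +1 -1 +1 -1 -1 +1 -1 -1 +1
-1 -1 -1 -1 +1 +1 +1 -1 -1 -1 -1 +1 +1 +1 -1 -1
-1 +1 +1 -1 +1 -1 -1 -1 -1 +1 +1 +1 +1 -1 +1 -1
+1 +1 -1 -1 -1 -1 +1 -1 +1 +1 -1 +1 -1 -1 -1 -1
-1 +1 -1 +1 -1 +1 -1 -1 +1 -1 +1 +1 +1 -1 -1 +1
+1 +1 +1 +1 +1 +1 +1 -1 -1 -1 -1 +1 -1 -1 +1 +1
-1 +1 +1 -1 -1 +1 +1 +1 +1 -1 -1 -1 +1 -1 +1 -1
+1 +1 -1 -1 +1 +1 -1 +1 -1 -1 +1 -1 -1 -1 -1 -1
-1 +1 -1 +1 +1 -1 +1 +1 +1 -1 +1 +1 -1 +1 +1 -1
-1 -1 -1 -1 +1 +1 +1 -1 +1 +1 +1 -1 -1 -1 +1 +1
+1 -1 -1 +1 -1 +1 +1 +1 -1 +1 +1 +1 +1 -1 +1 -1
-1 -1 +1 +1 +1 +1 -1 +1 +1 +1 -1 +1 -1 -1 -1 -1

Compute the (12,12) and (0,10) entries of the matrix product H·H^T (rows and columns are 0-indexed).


Row 0 of H: [1, -1, 1, -1, 1, -1, 1, 1, 1, -1, 1, 1, 1, -1, -1, 1].
Row 10 of H: [-1, 1, 1, -1, -1, 1, 1, 1, 1, -1, -1, -1, 1, -1, 1, -1].
Row 12 of H: [-1, 1, -1, 1, 1, -1, 1, 1, 1, -1, 1, 1, -1, 1, 1, -1].
(H·H^T)[12][12] = Σ_j H[12][j]·H[12][j] = (-1)² + (1)² + (-1)² + (1)² + (1)² + (-1)² + (1)² + (1)² + (1)² + (-1)² + (1)² + (1)² + (-1)² + (1)² + (1)² + (-1)² = 1 + 1 + 1 + 1 + 1 + 1 + 1 + 1 + 1 + 1 + 1 + 1 + 1 + 1 + 1 + 1 = 16.
(H·H^T)[0][10] = Σ_j H[0][j]·H[10][j] = (1)·(-1) + (-1)·(1) + (1)·(1) + (-1)·(-1) + (1)·(-1) + (-1)·(1) + (1)·(1) + (1)·(1) + (1)·(1) + (-1)·(-1) + (1)·(-1) + (1)·(-1) + (1)·(1) + (-1)·(-1) + (-1)·(1) + (1)·(-1) = -1 + -1 + 1 + 1 + -1 + -1 + 1 + 1 + 1 + 1 + -1 + -1 + 1 + 1 + -1 + -1 = 0.
So rows 0 and 10 are orthogonal; the diagonal entry equals n = 16.

(12,12) entry = 16; (0,10) entry = 0.


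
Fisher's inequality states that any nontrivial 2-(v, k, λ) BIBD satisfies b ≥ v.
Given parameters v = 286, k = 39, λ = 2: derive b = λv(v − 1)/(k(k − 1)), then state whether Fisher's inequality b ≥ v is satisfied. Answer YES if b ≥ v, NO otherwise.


b = λv(v − 1)/(k(k − 1)) = 2·286·285/(39·38) = 163020/1482 = 110.
Compare with v = 286: b < v, so Fisher's inequality fails.

NO


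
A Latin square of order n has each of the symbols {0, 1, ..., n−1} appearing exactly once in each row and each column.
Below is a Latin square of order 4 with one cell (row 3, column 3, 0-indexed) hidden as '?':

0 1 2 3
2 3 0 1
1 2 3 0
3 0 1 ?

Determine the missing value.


Row 3 contains symbols [0, 1, 3] — missing [2].
Column 3 contains symbols [0, 1, 3] — missing [2].
The missing symbol must appear in both missing sets; intersection = [2].
Therefore the hidden value is 2.

Missing value = 2.


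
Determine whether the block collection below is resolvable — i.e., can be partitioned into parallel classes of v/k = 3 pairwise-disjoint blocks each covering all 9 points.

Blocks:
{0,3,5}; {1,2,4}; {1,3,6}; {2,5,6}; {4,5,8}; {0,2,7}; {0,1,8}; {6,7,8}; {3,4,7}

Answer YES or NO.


v = 9, block size k = 3, number of blocks = 9.
For resolvability, blocks must partition into parallel classes of size v/k = 3.
Total blocks must therefore be a multiple of 3: 9 = 3·3 + 0 ⇒ divisible ✓.
Greedy packing gives 3 candidate class(es). Each should be a full parallel class (size 3, covers all 9 points).
  Class 1 (3 blocks): {0,3,5}; {1,2,4}; {6,7,8}. Points covered: [0, 1, 2, 3, 4, 5, 6, 7, 8].
  Class 2 (3 blocks): {1,3,6}; {4,5,8}; {0,2,7}. Points covered: [0, 1, 2, 3, 4, 5, 6, 7, 8].
  Class 3 (3 blocks): {2,5,6}; {0,1,8}; {3,4,7}. Points covered: [0, 1, 2, 3, 4, 5, 6, 7, 8].
All classes full (size 3)? YES. All classes cover every point? YES.
Resolvable? YES.

YES
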